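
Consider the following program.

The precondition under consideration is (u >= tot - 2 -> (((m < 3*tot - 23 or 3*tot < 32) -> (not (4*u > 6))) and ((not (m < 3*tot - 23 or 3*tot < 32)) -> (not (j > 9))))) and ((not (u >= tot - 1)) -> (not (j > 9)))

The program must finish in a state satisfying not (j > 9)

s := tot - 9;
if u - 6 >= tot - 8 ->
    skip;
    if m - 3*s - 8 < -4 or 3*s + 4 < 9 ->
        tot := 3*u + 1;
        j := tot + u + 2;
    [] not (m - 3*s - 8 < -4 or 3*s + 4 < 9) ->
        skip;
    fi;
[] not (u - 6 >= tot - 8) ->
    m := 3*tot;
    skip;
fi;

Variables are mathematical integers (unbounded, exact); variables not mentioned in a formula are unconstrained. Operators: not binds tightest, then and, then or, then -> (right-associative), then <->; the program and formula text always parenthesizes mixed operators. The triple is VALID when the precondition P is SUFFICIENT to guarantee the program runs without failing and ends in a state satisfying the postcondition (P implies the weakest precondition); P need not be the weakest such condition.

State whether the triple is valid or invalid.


Working backward. After the program, not (j > 9) must hold.
Then branch requires ((m < 3*s + 4 or 3*s < 5) -> (not (4*u > 6))) and ((not (m < 3*s + 4 or 3*s < 5)) -> (not (j > 9))); else branch requires not (j > 9).
Before the if: (u >= tot - 2 -> (((m < 3*s + 4 or 3*s < 5) -> (not (4*u > 6))) and ((not (m < 3*s + 4 or 3*s < 5)) -> (not (j > 9))))) and ((not (u >= tot - 2)) -> (not (j > 9)))
Before s := tot - 9: (u >= tot - 2 -> (((m < 3*tot - 23 or 3*tot < 32) -> (not (4*u > 6))) and ((not (m < 3*tot - 23 or 3*tot < 32)) -> (not (j > 9))))) and ((not (u >= tot - 2)) -> (not (j > 9)))
The weakest precondition is (u >= tot - 2 -> (((m < 3*tot - 23 or 3*tot < 32) -> (not (4*u > 6))) and ((not (m < 3*tot - 23 or 3*tot < 32)) -> (not (j > 9))))) and ((not (u >= tot - 2)) -> (not (j > 9))).
Check whether (u >= tot - 2 -> (((m < 3*tot - 23 or 3*tot < 32) -> (not (4*u > 6))) and ((not (m < 3*tot - 23 or 3*tot < 32)) -> (not (j > 9))))) and ((not (u >= tot - 1)) -> (not (j > 9))) implies it.
Every state satisfying the precondition satisfies the weakest precondition: the implication holds.
Answer: valid


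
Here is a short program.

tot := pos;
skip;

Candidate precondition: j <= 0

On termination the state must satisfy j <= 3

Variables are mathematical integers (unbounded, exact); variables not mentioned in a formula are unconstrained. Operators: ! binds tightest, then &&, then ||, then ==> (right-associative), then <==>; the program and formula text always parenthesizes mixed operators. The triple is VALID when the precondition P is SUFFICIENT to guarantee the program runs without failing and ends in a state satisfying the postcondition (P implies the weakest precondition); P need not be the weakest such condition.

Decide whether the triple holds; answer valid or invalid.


Working backward. After the program, j <= 3 must hold.
Before skip: j <= 3
Before tot := pos: j <= 3
The weakest precondition is j <= 3.
Check whether j <= 0 implies it.
Every state satisfying the precondition satisfies the weakest precondition: the implication holds.
Answer: valid


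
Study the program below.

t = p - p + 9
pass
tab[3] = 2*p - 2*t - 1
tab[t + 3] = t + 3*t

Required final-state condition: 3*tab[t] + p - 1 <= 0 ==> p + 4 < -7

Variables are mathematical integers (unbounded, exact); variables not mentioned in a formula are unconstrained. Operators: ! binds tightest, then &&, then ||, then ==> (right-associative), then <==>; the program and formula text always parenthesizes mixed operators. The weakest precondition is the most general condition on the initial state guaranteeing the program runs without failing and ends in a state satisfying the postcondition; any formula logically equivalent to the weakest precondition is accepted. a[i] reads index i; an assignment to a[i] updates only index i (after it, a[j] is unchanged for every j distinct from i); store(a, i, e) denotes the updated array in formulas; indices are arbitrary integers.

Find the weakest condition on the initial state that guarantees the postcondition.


Working backward. After the program, the postcondition 3*tab[t] + p - 1 <= 0 ==> p + 4 < -7 must hold; in canonical form it is 3*tab[t] + p <= 1 ==> p < -11.
Before tab[t + 3] := t + 3*t: 3*store(tab, t + 3, 4*t)[t] + p <= 1 ==> p < -11
Before tab[3] := 2*p - 2*t - 1: 3*store(store(tab, 3, 2*p - 2*t - 1), t + 3, 4*t)[t] + p <= 1 ==> p < -11
Before skip: 3*store(store(tab, 3, 2*p - 2*t - 1), t + 3, 4*t)[t] + p <= 1 ==> p < -11
Before t := p - p + 9: 3*tab[9] + p <= 1 ==> p < -11
Answer: WP = 3*tab[9] + p <= 1 ==> p < -11


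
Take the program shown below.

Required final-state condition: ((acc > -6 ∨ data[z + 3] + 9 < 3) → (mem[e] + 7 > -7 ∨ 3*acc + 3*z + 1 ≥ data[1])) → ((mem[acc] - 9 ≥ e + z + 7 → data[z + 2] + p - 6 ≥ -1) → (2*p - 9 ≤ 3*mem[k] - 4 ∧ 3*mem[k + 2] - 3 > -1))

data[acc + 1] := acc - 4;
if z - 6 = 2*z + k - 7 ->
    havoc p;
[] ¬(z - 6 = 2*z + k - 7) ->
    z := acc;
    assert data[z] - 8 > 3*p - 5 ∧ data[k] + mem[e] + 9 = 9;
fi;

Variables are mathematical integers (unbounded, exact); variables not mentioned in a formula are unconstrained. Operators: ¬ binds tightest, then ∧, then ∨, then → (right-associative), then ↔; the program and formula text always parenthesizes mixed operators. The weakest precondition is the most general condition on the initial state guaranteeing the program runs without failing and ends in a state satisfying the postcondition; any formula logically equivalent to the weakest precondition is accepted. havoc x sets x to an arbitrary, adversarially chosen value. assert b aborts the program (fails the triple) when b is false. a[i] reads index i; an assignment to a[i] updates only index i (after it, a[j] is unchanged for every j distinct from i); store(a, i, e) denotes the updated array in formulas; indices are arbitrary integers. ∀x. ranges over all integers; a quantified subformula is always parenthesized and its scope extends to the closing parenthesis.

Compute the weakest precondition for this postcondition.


Working backward. After the program, the postcondition ((acc > -6 ∨ data[z + 3] + 9 < 3) → (mem[e] + 7 > -7 ∨ 3*acc + 3*z + 1 ≥ data[1])) → ((mem[acc] - 9 ≥ e + z + 7 → data[z + 2] + p - 6 ≥ -1) → (2*p - 9 ≤ 3*mem[k] - 4 ∧ 3*mem[k + 2] - 3 > -1)) must hold; in canonical form it is ((acc > -6 ∨ data[z + 3] < -6) → (mem[e] > -14 ∨ 3*acc + 3*z ≥ data[1] - 1)) → ((mem[acc] ≥ e + z + 16 → data[z + 2] + p ≥ 5) → (2*p ≤ 3*mem[k] + 5 ∧ 3*mem[k + 2] > 2)).
Then branch requires ∀p_1. (((acc > -6 ∨ data[z + 3] < -6) → (mem[e] > -14 ∨ 3*acc + 3*z ≥ data[1] - 1)) → ((mem[acc] ≥ e + z + 16 → data[z + 2] + p_1 ≥ 5) → (2*p_1 ≤ 3*mem[k] + 5 ∧ 3*mem[k + 2] > 2))); else branch requires data[acc] > 3*p + 3 ∧ data[k] + mem[e] = 0 ∧ (((acc > -6 ∨ data[acc + 3] < -6) → (mem[e] > -14 ∨ 6*acc ≥ data[1] - 1)) → ((mem[acc] ≥ acc + e + 16 → data[acc + 2] + p ≥ 5) → (2*p ≤ 3*mem[k] + 5 ∧ 3*mem[k + 2] > 2))).
Before the if: (k + z = 1 → (∀p_1. (((acc > -6 ∨ data[z + 3] < -6) → (mem[e] > -14 ∨ 3*acc + 3*z ≥ data[1] - 1)) → ((mem[acc] ≥ e + z + 16 → data[z + 2] + p_1 ≥ 5) → (2*p_1 ≤ 3*mem[k] + 5 ∧ 3*mem[k + 2] > 2))))) ∧ ((¬(k + z = 1)) → (data[acc] > 3*p + 3 ∧ data[k] + mem[e] = 0 ∧ (((acc > -6 ∨ data[acc + 3] < -6) → (mem[e] > -14 ∨ 6*acc ≥ data[1] - 1)) → ((mem[acc] ≥ acc + e + 16 → data[acc + 2] + p ≥ 5) → (2*p ≤ 3*mem[k] + 5 ∧ 3*mem[k + 2] > 2)))))
Before data[acc + 1] := acc - 4: (k + z = 1 → (∀p_1. (((acc > -6 ∨ store(data, acc + 1, acc - 4)[z + 3] < -6) → (mem[e] > -14 ∨ 3*acc + 3*z ≥ store(data, acc + 1, acc - 4)[1] - 1)) → ((mem[acc] ≥ e + z + 16 → store(data, acc + 1, acc - 4)[z + 2] + p_1 ≥ 5) → (2*p_1 ≤ 3*mem[k] + 5 ∧ 3*mem[k + 2] > 2))))) ∧ ((¬(k + z = 1)) → (store(data, acc + 1, acc - 4)[acc] > 3*p + 3 ∧ mem[e] + store(data, acc + 1, acc - 4)[k] = 0 ∧ (((acc > -6 ∨ store(data, acc + 1, acc - 4)[acc + 3] < -6) → (mem[e] > -14 ∨ 6*acc ≥ store(data, acc + 1, acc - 4)[1] - 1)) → ((mem[acc] ≥ acc + e + 16 → store(data, acc + 1, acc - 4)[acc + 2] + p ≥ 5) → (2*p ≤ 3*mem[k] + 5 ∧ 3*mem[k + 2] > 2)))))
Answer: WP = (k + z = 1 → (∀p_1. (((acc > -6 ∨ store(data, acc + 1, acc - 4)[z + 3] < -6) → (mem[e] > -14 ∨ 3*acc + 3*z ≥ store(data, acc + 1, acc - 4)[1] - 1)) → ((mem[acc] ≥ e + z + 16 → store(data, acc + 1, acc - 4)[z + 2] + p_1 ≥ 5) → (2*p_1 ≤ 3*mem[k] + 5 ∧ 3*mem[k + 2] > 2))))) ∧ ((¬(k + z = 1)) → (store(data, acc + 1, acc - 4)[acc] > 3*p + 3 ∧ mem[e] + store(data, acc + 1, acc - 4)[k] = 0 ∧ (((acc > -6 ∨ store(data, acc + 1, acc - 4)[acc + 3] < -6) → (mem[e] > -14 ∨ 6*acc ≥ store(data, acc + 1, acc - 4)[1] - 1)) → ((mem[acc] ≥ acc + e + 16 → store(data, acc + 1, acc - 4)[acc + 2] + p ≥ 5) → (2*p ≤ 3*mem[k] + 5 ∧ 3*mem[k + 2] > 2)))))


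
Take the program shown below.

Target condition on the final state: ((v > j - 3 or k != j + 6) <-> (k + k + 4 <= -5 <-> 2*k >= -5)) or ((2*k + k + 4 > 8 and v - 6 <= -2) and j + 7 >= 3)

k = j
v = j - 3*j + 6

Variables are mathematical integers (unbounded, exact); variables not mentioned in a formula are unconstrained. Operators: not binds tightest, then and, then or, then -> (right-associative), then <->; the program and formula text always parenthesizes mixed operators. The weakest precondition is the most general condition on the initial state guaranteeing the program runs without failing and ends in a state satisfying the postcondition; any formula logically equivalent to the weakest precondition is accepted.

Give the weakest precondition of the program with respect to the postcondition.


Working backward. After the program, the postcondition ((v > j - 3 or k != j + 6) <-> (k + k + 4 <= -5 <-> 2*k >= -5)) or ((2*k + k + 4 > 8 and v - 6 <= -2) and j + 7 >= 3) must hold; in canonical form it is ((v > j - 3 or k != j + 6) <-> (2*k <= -9 <-> 2*k >= -5)) or (3*k > 4 and v <= 4 and j >= -4).
Before v := j - 3*j + 6: ((3*j < 9 or k != j + 6) <-> (2*k <= -9 <-> 2*k >= -5)) or (3*k > 4 and 2*j >= 2 and j >= -4)
Before k := j: (2*j <= -9 <-> 2*j >= -5) or (3*j > 4 and 2*j >= 2 and j >= -4)
Answer: WP = (2*j <= -9 <-> 2*j >= -5) or (3*j > 4 and 2*j >= 2 and j >= -4)


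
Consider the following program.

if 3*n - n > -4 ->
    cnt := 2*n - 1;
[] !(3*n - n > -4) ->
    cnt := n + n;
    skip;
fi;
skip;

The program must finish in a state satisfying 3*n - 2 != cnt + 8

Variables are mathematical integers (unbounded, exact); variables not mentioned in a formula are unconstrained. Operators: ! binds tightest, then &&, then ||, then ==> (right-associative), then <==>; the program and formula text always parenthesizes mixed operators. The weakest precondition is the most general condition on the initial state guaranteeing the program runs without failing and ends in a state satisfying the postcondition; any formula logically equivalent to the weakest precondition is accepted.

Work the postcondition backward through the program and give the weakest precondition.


Working backward. After the program, the postcondition 3*n - 2 != cnt + 8 must hold; in canonical form it is 3*n != cnt + 10.
Before skip: 3*n != cnt + 10
Then branch requires n != 9; else branch requires n != 10.
Before the if: (2*n > -4 ==> n != 9) && ((!(2*n > -4)) ==> n != 10)
Answer: WP = (2*n > -4 ==> n != 9) && ((!(2*n > -4)) ==> n != 10)


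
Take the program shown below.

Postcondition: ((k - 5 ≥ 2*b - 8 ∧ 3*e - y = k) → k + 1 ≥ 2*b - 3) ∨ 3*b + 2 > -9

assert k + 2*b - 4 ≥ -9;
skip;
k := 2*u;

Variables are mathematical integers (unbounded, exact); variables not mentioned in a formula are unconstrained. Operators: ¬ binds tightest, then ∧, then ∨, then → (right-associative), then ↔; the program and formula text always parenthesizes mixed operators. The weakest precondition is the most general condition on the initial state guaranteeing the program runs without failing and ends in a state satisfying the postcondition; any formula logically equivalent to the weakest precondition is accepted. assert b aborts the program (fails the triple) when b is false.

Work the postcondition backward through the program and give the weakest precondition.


Working backward. After the program, the postcondition ((k - 5 ≥ 2*b - 8 ∧ 3*e - y = k) → k + 1 ≥ 2*b - 3) ∨ 3*b + 2 > -9 must hold; in canonical form it is ((k ≥ 2*b - 3 ∧ 3*e = k + y) → k ≥ 2*b - 4) ∨ 3*b > -11.
Before k := 2*u: ((2*u ≥ 2*b - 3 ∧ 3*e = 2*u + y) → 2*u ≥ 2*b - 4) ∨ 3*b > -11
Before skip: ((2*u ≥ 2*b - 3 ∧ 3*e = 2*u + y) → 2*u ≥ 2*b - 4) ∨ 3*b > -11
Before assert k + 2*b - 4 ≥ -9: 2*b + k ≥ -5 ∧ (((2*u ≥ 2*b - 3 ∧ 3*e = 2*u + y) → 2*u ≥ 2*b - 4) ∨ 3*b > -11)
Answer: WP = 2*b + k ≥ -5 ∧ (((2*u ≥ 2*b - 3 ∧ 3*e = 2*u + y) → 2*u ≥ 2*b - 4) ∨ 3*b > -11)


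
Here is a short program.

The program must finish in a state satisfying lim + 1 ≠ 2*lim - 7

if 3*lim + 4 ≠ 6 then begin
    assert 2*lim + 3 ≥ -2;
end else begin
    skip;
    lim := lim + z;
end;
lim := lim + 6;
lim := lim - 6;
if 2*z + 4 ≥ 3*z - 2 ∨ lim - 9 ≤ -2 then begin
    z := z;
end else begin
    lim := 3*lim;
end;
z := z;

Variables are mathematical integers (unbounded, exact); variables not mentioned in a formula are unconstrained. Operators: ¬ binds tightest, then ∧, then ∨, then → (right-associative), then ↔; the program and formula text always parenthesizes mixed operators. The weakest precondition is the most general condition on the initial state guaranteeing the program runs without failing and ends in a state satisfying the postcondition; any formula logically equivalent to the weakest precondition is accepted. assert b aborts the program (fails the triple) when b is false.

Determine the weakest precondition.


Working backward. After the program, the postcondition lim + 1 ≠ 2*lim - 7 must hold; in canonical form it is lim ≠ 8.
Before z := z: lim ≠ 8
Then branch requires lim ≠ 8; else branch requires 3*lim ≠ 8.
Before the if: ((z ≤ 6 ∨ lim ≤ 7) → lim ≠ 8) ∧ ((¬(z ≤ 6 ∨ lim ≤ 7)) → 3*lim ≠ 8)
Before lim := lim - 6: ((z ≤ 6 ∨ lim ≤ 13) → lim ≠ 14) ∧ ((¬(z ≤ 6 ∨ lim ≤ 13)) → 3*lim ≠ 26)
Before lim := lim + 6: ((z ≤ 6 ∨ lim ≤ 7) → lim ≠ 8) ∧ ((¬(z ≤ 6 ∨ lim ≤ 7)) → 3*lim ≠ 8)
Then branch requires 2*lim ≥ -5 ∧ ((z ≤ 6 ∨ lim ≤ 7) → lim ≠ 8) ∧ ((¬(z ≤ 6 ∨ lim ≤ 7)) → 3*lim ≠ 8); else branch requires ((z ≤ 6 ∨ lim + z ≤ 7) → lim + z ≠ 8) ∧ ((¬(z ≤ 6 ∨ lim + z ≤ 7)) → 3*lim + 3*z ≠ 8).
Before the if: (3*lim ≠ 2 → (2*lim ≥ -5 ∧ ((z ≤ 6 ∨ lim ≤ 7) → lim ≠ 8) ∧ ((¬(z ≤ 6 ∨ lim ≤ 7)) → 3*lim ≠ 8))) ∧ ((¬(3*lim ≠ 2)) → (((z ≤ 6 ∨ lim + z ≤ 7) → lim + z ≠ 8) ∧ ((¬(z ≤ 6 ∨ lim + z ≤ 7)) → 3*lim + 3*z ≠ 8)))
Answer: WP = (3*lim ≠ 2 → (2*lim ≥ -5 ∧ ((z ≤ 6 ∨ lim ≤ 7) → lim ≠ 8) ∧ ((¬(z ≤ 6 ∨ lim ≤ 7)) → 3*lim ≠ 8))) ∧ ((¬(3*lim ≠ 2)) → (((z ≤ 6 ∨ lim + z ≤ 7) → lim + z ≠ 8) ∧ ((¬(z ≤ 6 ∨ lim + z ≤ 7)) → 3*lim + 3*z ≠ 8)))


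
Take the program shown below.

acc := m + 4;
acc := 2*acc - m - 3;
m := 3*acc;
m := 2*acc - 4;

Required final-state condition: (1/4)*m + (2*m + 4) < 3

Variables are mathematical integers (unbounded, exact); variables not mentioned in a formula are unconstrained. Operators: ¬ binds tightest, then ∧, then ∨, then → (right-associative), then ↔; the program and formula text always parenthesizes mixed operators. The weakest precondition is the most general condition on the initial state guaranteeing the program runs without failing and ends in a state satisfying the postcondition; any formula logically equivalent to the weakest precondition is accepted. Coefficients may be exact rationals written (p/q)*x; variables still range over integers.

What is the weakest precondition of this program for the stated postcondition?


Working backward. After the program, the postcondition (1/4)*m + (2*m + 4) < 3 must hold; in canonical form it is (9/4)*m < -1.
Before m := 2*acc - 4: (9/2)*acc < 8
Before m := 3*acc: (9/2)*acc < 8
Before acc := 2*acc - m - 3: 9*acc < (9/2)*m + 43/2
Before acc := m + 4: (9/2)*m < -29/2
Answer: WP = (9/2)*m < -29/2


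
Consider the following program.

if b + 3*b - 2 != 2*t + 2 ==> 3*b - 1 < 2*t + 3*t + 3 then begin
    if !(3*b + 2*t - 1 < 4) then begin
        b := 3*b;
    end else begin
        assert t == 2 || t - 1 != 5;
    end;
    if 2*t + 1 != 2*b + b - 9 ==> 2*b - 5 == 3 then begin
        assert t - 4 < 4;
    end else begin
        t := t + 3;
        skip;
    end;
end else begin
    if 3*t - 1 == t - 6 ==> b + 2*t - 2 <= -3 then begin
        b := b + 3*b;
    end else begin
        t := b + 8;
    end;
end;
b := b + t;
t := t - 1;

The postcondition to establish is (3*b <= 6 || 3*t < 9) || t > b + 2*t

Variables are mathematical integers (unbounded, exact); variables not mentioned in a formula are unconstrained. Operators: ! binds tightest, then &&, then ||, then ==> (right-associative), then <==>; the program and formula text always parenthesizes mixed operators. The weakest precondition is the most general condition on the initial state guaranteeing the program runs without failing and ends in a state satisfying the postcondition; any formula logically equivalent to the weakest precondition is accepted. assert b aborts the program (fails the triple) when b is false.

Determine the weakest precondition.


Working backward. After the program, the postcondition (3*b <= 6 || 3*t < 9) || t > b + 2*t must hold; in canonical form it is 3*b <= 6 || 3*t < 9 || b + t < 0.
Before t := t - 1: 3*b <= 6 || 3*t < 12 || b + t < 1
Before b := b + t: 3*b + 3*t <= 6 || 3*t < 12 || b + 2*t < 1
Then branch requires ((!(3*b + 2*t < 5)) ==> (((2*t != 9*b - 10 ==> 6*b == 8) ==> (t < 8 && (9*b + 3*t <= 6 || 3*t < 12 || 3*b + 2*t < 1))) && ((!(2*t != 9*b - 10 ==> 6*b == 8)) ==> (9*b + 3*t <= -3 || 3*t < 3 || 3*b + 2*t < -5)))) && (3*b + 2*t < 5 ==> ((t == 2 || t != 6) && ((2*t != 3*b - 10 ==> 2*b == 8) ==> (t < 8 && (3*b + 3*t <= 6 || 3*t < 12 || b + 2*t < 1))) && ((!(2*t != 3*b - 10 ==> 2*b == 8)) ==> (3*b + 3*t <= -3 || 3*t < 3 || b + 2*t < -5)))); else branch requires ((2*t == -5 ==> b + 2*t <= -1) ==> (12*b + 3*t <= 6 || 3*t < 12 || 4*b + 2*t < 1)) && ((!(2*t == -5 ==> b + 2*t <= -1)) ==> (6*b <= -18 || 3*b < -12 || 3*b < -15)).
Before the if: ((4*b != 2*t + 4 ==> 3*b < 5*t + 4) ==> (((!(3*b + 2*t < 5)) ==> (((2*t != 9*b - 10 ==> 6*b == 8) ==> (t < 8 && (9*b + 3*t <= 6 || 3*t < 12 || 3*b + 2*t < 1))) && ((!(2*t != 9*b - 10 ==> 6*b == 8)) ==> (9*b + 3*t <= -3 || 3*t < 3 || 3*b + 2*t < -5)))) && (3*b + 2*t < 5 ==> ((t == 2 || t != 6) && ((2*t != 3*b - 10 ==> 2*b == 8) ==> (t < 8 && (3*b + 3*t <= 6 || 3*t < 12 || b + 2*t < 1))) && ((!(2*t != 3*b - 10 ==> 2*b == 8)) ==> (3*b + 3*t <= -3 || 3*t < 3 || b + 2*t < -5)))))) && ((!(4*b != 2*t + 4 ==> 3*b < 5*t + 4)) ==> (((2*t == -5 ==> b + 2*t <= -1) ==> (12*b + 3*t <= 6 || 3*t < 12 || 4*b + 2*t < 1)) && ((!(2*t == -5 ==> b + 2*t <= -1)) ==> (6*b <= -18 || 3*b < -12 || 3*b < -15))))
Answer: WP = ((4*b != 2*t + 4 ==> 3*b < 5*t + 4) ==> (((!(3*b + 2*t < 5)) ==> (((2*t != 9*b - 10 ==> 6*b == 8) ==> (t < 8 && (9*b + 3*t <= 6 || 3*t < 12 || 3*b + 2*t < 1))) && ((!(2*t != 9*b - 10 ==> 6*b == 8)) ==> (9*b + 3*t <= -3 || 3*t < 3 || 3*b + 2*t < -5)))) && (3*b + 2*t < 5 ==> ((t == 2 || t != 6) && ((2*t != 3*b - 10 ==> 2*b == 8) ==> (t < 8 && (3*b + 3*t <= 6 || 3*t < 12 || b + 2*t < 1))) && ((!(2*t != 3*b - 10 ==> 2*b == 8)) ==> (3*b + 3*t <= -3 || 3*t < 3 || b + 2*t < -5)))))) && ((!(4*b != 2*t + 4 ==> 3*b < 5*t + 4)) ==> (((2*t == -5 ==> b + 2*t <= -1) ==> (12*b + 3*t <= 6 || 3*t < 12 || 4*b + 2*t < 1)) && ((!(2*t == -5 ==> b + 2*t <= -1)) ==> (6*b <= -18 || 3*b < -12 || 3*b < -15))))


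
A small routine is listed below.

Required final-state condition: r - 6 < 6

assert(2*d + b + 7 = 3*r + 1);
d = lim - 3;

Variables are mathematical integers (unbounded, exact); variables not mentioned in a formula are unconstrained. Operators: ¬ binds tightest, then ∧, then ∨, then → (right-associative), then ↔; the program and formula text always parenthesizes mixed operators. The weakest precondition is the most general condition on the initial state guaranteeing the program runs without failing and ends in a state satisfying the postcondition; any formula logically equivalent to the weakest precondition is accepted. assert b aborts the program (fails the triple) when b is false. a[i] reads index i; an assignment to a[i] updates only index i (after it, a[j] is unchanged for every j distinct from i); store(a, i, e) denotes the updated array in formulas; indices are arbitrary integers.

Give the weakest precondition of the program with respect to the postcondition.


Working backward. After the program, the postcondition r - 6 < 6 must hold; in canonical form it is r < 12.
Before d := lim - 3: r < 12
Before assert 2*d + b + 7 = 3*r + 1: b + 2*d = 3*r - 6 ∧ r < 12
Answer: WP = b + 2*d = 3*r - 6 ∧ r < 12


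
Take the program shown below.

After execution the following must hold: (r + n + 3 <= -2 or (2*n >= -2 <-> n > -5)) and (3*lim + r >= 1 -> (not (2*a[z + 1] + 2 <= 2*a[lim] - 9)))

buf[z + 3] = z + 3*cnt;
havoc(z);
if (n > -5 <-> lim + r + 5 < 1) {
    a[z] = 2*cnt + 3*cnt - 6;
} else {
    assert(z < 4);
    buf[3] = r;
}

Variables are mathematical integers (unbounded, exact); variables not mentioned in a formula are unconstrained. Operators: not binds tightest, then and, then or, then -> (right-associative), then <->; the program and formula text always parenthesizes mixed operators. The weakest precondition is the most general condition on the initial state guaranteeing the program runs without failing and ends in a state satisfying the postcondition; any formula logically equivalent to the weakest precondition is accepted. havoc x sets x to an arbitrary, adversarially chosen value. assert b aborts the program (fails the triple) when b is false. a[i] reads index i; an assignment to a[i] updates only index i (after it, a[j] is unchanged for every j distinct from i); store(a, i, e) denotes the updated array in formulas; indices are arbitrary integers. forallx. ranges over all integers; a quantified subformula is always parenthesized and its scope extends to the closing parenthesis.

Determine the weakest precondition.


Working backward. After the program, the postcondition (r + n + 3 <= -2 or (2*n >= -2 <-> n > -5)) and (3*lim + r >= 1 -> (not (2*a[z + 1] + 2 <= 2*a[lim] - 9))) must hold; in canonical form it is (n + r <= -5 or (2*n >= -2 <-> n > -5)) and (3*lim + r >= 1 -> (not (2*a[z + 1] <= 2*a[lim] - 11))).
Then branch requires (n + r <= -5 or (2*n >= -2 <-> n > -5)) and (3*lim + r >= 1 -> (not (2*store(a, z, 5*cnt - 6)[z + 1] <= 2*store(a, z, 5*cnt - 6)[lim] - 11))); else branch requires z < 4 and (n + r <= -5 or (2*n >= -2 <-> n > -5)) and (3*lim + r >= 1 -> (not (2*a[z + 1] <= 2*a[lim] - 11))).
Before the if: ((n > -5 <-> lim + r < -4) -> ((n + r <= -5 or (2*n >= -2 <-> n > -5)) and (3*lim + r >= 1 -> (not (2*store(a, z, 5*cnt - 6)[z + 1] <= 2*store(a, z, 5*cnt - 6)[lim] - 11))))) and ((not (n > -5 <-> lim + r < -4)) -> (z < 4 and (n + r <= -5 or (2*n >= -2 <-> n > -5)) and (3*lim + r >= 1 -> (not (2*a[z + 1] <= 2*a[lim] - 11)))))
Before havoc z: forall z_1. (((n > -5 <-> lim + r < -4) -> ((n + r <= -5 or (2*n >= -2 <-> n > -5)) and (3*lim + r >= 1 -> (not (2*store(a, z_1, 5*cnt - 6)[z_1 + 1] <= 2*store(a, z_1, 5*cnt - 6)[lim] - 11))))) and ((not (n > -5 <-> lim + r < -4)) -> (z_1 < 4 and (n + r <= -5 or (2*n >= -2 <-> n > -5)) and (3*lim + r >= 1 -> (not (2*a[z_1 + 1] <= 2*a[lim] - 11))))))
Before buf[z + 3] := z + 3*cnt: forall z_1. (((n > -5 <-> lim + r < -4) -> ((n + r <= -5 or (2*n >= -2 <-> n > -5)) and (3*lim + r >= 1 -> (not (2*store(a, z_1, 5*cnt - 6)[z_1 + 1] <= 2*store(a, z_1, 5*cnt - 6)[lim] - 11))))) and ((not (n > -5 <-> lim + r < -4)) -> (z_1 < 4 and (n + r <= -5 or (2*n >= -2 <-> n > -5)) and (3*lim + r >= 1 -> (not (2*a[z_1 + 1] <= 2*a[lim] - 11))))))
Answer: WP = forall z_1. (((n > -5 <-> lim + r < -4) -> ((n + r <= -5 or (2*n >= -2 <-> n > -5)) and (3*lim + r >= 1 -> (not (2*store(a, z_1, 5*cnt - 6)[z_1 + 1] <= 2*store(a, z_1, 5*cnt - 6)[lim] - 11))))) and ((not (n > -5 <-> lim + r < -4)) -> (z_1 < 4 and (n + r <= -5 or (2*n >= -2 <-> n > -5)) and (3*lim + r >= 1 -> (not (2*a[z_1 + 1] <= 2*a[lim] - 11))))))


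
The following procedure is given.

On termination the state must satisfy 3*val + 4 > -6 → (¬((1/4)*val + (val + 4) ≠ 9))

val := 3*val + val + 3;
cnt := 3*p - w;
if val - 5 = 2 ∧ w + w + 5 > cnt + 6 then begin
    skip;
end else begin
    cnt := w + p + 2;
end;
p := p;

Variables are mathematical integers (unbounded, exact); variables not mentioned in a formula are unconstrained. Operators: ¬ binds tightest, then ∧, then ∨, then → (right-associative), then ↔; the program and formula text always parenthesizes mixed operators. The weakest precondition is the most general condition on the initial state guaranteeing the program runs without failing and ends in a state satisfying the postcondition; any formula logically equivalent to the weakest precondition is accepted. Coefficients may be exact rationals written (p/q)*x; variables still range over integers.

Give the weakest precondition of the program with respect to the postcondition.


Working backward. After the program, the postcondition 3*val + 4 > -6 → (¬((1/4)*val + (val + 4) ≠ 9)) must hold; in canonical form it is 3*val > -10 → (¬((5/4)*val ≠ 5)).
Before p := p: 3*val > -10 → (¬((5/4)*val ≠ 5))
Then branch requires 3*val > -10 → (¬((5/4)*val ≠ 5)); else branch requires 3*val > -10 → (¬((5/4)*val ≠ 5)).
Before the if: ((val = 7 ∧ 2*w > cnt + 1) → (3*val > -10 → (¬((5/4)*val ≠ 5)))) ∧ ((¬(val = 7 ∧ 2*w > cnt + 1)) → (3*val > -10 → (¬((5/4)*val ≠ 5))))
Before cnt := 3*p - w: ((val = 7 ∧ 3*w > 3*p + 1) → (3*val > -10 → (¬((5/4)*val ≠ 5)))) ∧ ((¬(val = 7 ∧ 3*w > 3*p + 1)) → (3*val > -10 → (¬((5/4)*val ≠ 5))))
Before val := 3*val + val + 3: ((4*val = 4 ∧ 3*w > 3*p + 1) → (12*val > -19 → (¬(5*val ≠ 5/4)))) ∧ ((¬(4*val = 4 ∧ 3*w > 3*p + 1)) → (12*val > -19 → (¬(5*val ≠ 5/4))))
Answer: WP = ((4*val = 4 ∧ 3*w > 3*p + 1) → (12*val > -19 → (¬(5*val ≠ 5/4)))) ∧ ((¬(4*val = 4 ∧ 3*w > 3*p + 1)) → (12*val > -19 → (¬(5*val ≠ 5/4))))


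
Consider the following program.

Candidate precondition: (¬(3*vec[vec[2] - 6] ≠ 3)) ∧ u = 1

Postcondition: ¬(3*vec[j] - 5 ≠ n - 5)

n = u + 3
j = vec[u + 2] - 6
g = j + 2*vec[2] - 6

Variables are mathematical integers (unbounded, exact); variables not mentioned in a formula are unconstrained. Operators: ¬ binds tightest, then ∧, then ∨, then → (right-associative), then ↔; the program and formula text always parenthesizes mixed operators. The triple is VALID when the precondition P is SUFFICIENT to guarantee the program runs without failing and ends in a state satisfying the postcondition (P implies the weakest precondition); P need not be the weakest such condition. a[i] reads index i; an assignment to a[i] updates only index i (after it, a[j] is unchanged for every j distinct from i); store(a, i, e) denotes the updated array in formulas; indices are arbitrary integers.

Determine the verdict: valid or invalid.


Working backward. After the program, the postcondition ¬(3*vec[j] - 5 ≠ n - 5) must hold; in canonical form it is ¬(3*vec[j] ≠ n).
Before g := j + 2*vec[2] - 6: ¬(3*vec[j] ≠ n)
Before j := vec[u + 2] - 6: ¬(3*vec[vec[u + 2] - 6] ≠ n)
Before n := u + 3: ¬(3*vec[vec[u + 2] - 6] ≠ u + 3)
The weakest precondition is ¬(3*vec[vec[u + 2] - 6] ≠ u + 3).
Check whether (¬(3*vec[vec[2] - 6] ≠ 3)) ∧ u = 1 implies it.
Countermodel: at the initial state u = 1, vec = {[-6] = 1, [-5] = 1, [2] = 0, [3] = 1, elsewhere 1}, the precondition holds but the weakest precondition fails.
Answer: invalid


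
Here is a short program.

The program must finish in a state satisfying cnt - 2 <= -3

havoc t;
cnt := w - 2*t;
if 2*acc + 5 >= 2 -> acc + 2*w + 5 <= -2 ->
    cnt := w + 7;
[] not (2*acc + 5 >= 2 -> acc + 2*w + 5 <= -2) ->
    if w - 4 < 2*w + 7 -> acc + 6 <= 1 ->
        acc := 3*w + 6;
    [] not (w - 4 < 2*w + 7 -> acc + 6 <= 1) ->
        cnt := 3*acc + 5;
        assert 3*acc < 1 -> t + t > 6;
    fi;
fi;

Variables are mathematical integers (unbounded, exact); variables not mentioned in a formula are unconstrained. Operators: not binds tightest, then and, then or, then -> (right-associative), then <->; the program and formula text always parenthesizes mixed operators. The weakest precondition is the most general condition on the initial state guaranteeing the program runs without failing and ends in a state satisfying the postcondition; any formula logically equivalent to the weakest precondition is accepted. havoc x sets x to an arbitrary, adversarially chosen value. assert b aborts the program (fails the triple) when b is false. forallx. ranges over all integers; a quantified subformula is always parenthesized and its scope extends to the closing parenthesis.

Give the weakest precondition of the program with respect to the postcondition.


Working backward. After the program, the postcondition cnt - 2 <= -3 must hold; in canonical form it is cnt <= -1.
Then branch requires w <= -8; else branch requires ((w > -11 -> acc <= -5) -> cnt <= -1) and ((not (w > -11 -> acc <= -5)) -> ((3*acc < 1 -> 2*t > 6) and 3*acc <= -6)).
Before the if: ((2*acc >= -3 -> acc + 2*w <= -7) -> w <= -8) and ((not (2*acc >= -3 -> acc + 2*w <= -7)) -> (((w > -11 -> acc <= -5) -> cnt <= -1) and ((not (w > -11 -> acc <= -5)) -> ((3*acc < 1 -> 2*t > 6) and 3*acc <= -6))))
Before cnt := w - 2*t: ((2*acc >= -3 -> acc + 2*w <= -7) -> w <= -8) and ((not (2*acc >= -3 -> acc + 2*w <= -7)) -> (((w > -11 -> acc <= -5) -> w <= 2*t - 1) and ((not (w > -11 -> acc <= -5)) -> ((3*acc < 1 -> 2*t > 6) and 3*acc <= -6))))
Before havoc t: forall t_1. (((2*acc >= -3 -> acc + 2*w <= -7) -> w <= -8) and ((not (2*acc >= -3 -> acc + 2*w <= -7)) -> (((w > -11 -> acc <= -5) -> w <= 2*t_1 - 1) and ((not (w > -11 -> acc <= -5)) -> ((3*acc < 1 -> 2*t_1 > 6) and 3*acc <= -6)))))
Answer: WP = forall t_1. (((2*acc >= -3 -> acc + 2*w <= -7) -> w <= -8) and ((not (2*acc >= -3 -> acc + 2*w <= -7)) -> (((w > -11 -> acc <= -5) -> w <= 2*t_1 - 1) and ((not (w > -11 -> acc <= -5)) -> ((3*acc < 1 -> 2*t_1 > 6) and 3*acc <= -6)))))


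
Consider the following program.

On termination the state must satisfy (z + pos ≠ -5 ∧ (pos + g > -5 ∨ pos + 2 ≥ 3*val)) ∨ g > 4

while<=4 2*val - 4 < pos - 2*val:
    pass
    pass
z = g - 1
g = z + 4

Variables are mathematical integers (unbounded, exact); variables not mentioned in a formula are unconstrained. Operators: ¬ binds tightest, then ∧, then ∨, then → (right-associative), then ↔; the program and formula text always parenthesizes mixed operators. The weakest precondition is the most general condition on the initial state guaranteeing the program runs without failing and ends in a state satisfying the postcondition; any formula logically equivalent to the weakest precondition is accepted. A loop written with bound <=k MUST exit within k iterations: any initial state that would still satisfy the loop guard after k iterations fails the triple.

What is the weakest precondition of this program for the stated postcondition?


Working backward. After the program, the postcondition (z + pos ≠ -5 ∧ (pos + g > -5 ∨ pos + 2 ≥ 3*val)) ∨ g > 4 must hold; in canonical form it is (pos + z ≠ -5 ∧ (g + pos > -5 ∨ pos ≥ 3*val - 2)) ∨ g > 4.
Before g := z + 4: (pos + z ≠ -5 ∧ (pos + z > -9 ∨ pos ≥ 3*val - 2)) ∨ z > 0
Before z := g - 1: (g + pos ≠ -4 ∧ (g + pos > -8 ∨ pos ≥ 3*val - 2)) ∨ g > 1
Before the loop (bound <=4), unroll the exhaustion recursion (WP_0 = exit-now case; WP_j = one more guarded iteration, up to j = 4):
  WP_0: (¬(4*val < pos + 4)) ∧ ((g + pos ≠ -4 ∧ (g + pos > -8 ∨ pos ≥ 3*val - 2)) ∨ g > 1)
  WP_1: (4*val < pos + 4 → ((¬(4*val < pos + 4)) ∧ ((g + pos ≠ -4 ∧ (g + pos > -8 ∨ pos ≥ 3*val - 2)) ∨ g > 1))) ∧ ((¬(4*val < pos + 4)) → ((g + pos ≠ -4 ∧ (g + pos > -8 ∨ pos ≥ 3*val - 2)) ∨ g > 1))
  WP_2: (4*val < pos + 4 → ((4*val < pos + 4 → ((¬(4*val < pos + 4)) ∧ ((g + pos ≠ -4 ∧ (g + pos > -8 ∨ pos ≥ 3*val - 2)) ∨ g > 1))) ∧ ((¬(4*val < pos + 4)) → ((g + pos ≠ -4 ∧ (g + pos > -8 ∨ pos ≥ 3*val - 2)) ∨ g > 1)))) ∧ ((¬(4*val < pos + 4)) → ((g + pos ≠ -4 ∧ (g + pos > -8 ∨ pos ≥ 3*val - 2)) ∨ g > 1))
  WP_3: (4*val < pos + 4 → ((4*val < pos + 4 → ((4*val < pos + 4 → ((¬(4*val < pos + 4)) ∧ ((g + pos ≠ -4 ∧ (g + pos > -8 ∨ pos ≥ 3*val - 2)) ∨ g > 1))) ∧ ((¬(4*val < pos + 4)) → ((g + pos ≠ -4 ∧ (g + pos > -8 ∨ pos ≥ 3*val - 2)) ∨ g > 1)))) ∧ ((¬(4*val < pos + 4)) → ((g + pos ≠ -4 ∧ (g + pos > -8 ∨ pos ≥ 3*val - 2)) ∨ g > 1)))) ∧ ((¬(4*val < pos + 4)) → ((g + pos ≠ -4 ∧ (g + pos > -8 ∨ pos ≥ 3*val - 2)) ∨ g > 1))
  WP_4: (4*val < pos + 4 → ((4*val < pos + 4 → ((4*val < pos + 4 → ((4*val < pos + 4 → ((¬(4*val < pos + 4)) ∧ ((g + pos ≠ -4 ∧ (g + pos > -8 ∨ pos ≥ 3*val - 2)) ∨ g > 1))) ∧ ((¬(4*val < pos + 4)) → ((g + pos ≠ -4 ∧ (g + pos > -8 ∨ pos ≥ 3*val - 2)) ∨ g > 1)))) ∧ ((¬(4*val < pos + 4)) → ((g + pos ≠ -4 ∧ (g + pos > -8 ∨ pos ≥ 3*val - 2)) ∨ g > 1)))) ∧ ((¬(4*val < pos + 4)) → ((g + pos ≠ -4 ∧ (g + pos > -8 ∨ pos ≥ 3*val - 2)) ∨ g > 1)))) ∧ ((¬(4*val < pos + 4)) → ((g + pos ≠ -4 ∧ (g + pos > -8 ∨ pos ≥ 3*val - 2)) ∨ g > 1))
So before the loop: (4*val < pos + 4 → ((4*val < pos + 4 → ((4*val < pos + 4 → ((4*val < pos + 4 → ((¬(4*val < pos + 4)) ∧ ((g + pos ≠ -4 ∧ (g + pos > -8 ∨ pos ≥ 3*val - 2)) ∨ g > 1))) ∧ ((¬(4*val < pos + 4)) → ((g + pos ≠ -4 ∧ (g + pos > -8 ∨ pos ≥ 3*val - 2)) ∨ g > 1)))) ∧ ((¬(4*val < pos + 4)) → ((g + pos ≠ -4 ∧ (g + pos > -8 ∨ pos ≥ 3*val - 2)) ∨ g > 1)))) ∧ ((¬(4*val < pos + 4)) → ((g + pos ≠ -4 ∧ (g + pos > -8 ∨ pos ≥ 3*val - 2)) ∨ g > 1)))) ∧ ((¬(4*val < pos + 4)) → ((g + pos ≠ -4 ∧ (g + pos > -8 ∨ pos ≥ 3*val - 2)) ∨ g > 1))
Answer: WP = (4*val < pos + 4 → ((4*val < pos + 4 → ((4*val < pos + 4 → ((4*val < pos + 4 → ((¬(4*val < pos + 4)) ∧ ((g + pos ≠ -4 ∧ (g + pos > -8 ∨ pos ≥ 3*val - 2)) ∨ g > 1))) ∧ ((¬(4*val < pos + 4)) → ((g + pos ≠ -4 ∧ (g + pos > -8 ∨ pos ≥ 3*val - 2)) ∨ g > 1)))) ∧ ((¬(4*val < pos + 4)) → ((g + pos ≠ -4 ∧ (g + pos > -8 ∨ pos ≥ 3*val - 2)) ∨ g > 1)))) ∧ ((¬(4*val < pos + 4)) → ((g + pos ≠ -4 ∧ (g + pos > -8 ∨ pos ≥ 3*val - 2)) ∨ g > 1)))) ∧ ((¬(4*val < pos + 4)) → ((g + pos ≠ -4 ∧ (g + pos > -8 ∨ pos ≥ 3*val - 2)) ∨ g > 1))


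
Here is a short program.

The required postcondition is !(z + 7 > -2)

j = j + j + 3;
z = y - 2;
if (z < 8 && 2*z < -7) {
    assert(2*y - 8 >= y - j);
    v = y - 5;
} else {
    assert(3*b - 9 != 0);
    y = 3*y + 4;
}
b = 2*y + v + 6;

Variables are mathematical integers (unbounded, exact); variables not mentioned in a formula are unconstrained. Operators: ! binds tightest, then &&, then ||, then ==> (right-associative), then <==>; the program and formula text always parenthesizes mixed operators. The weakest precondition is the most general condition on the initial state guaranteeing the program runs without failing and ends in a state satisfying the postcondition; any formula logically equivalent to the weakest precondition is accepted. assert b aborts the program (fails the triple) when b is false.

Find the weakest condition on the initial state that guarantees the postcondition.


Working backward. After the program, the postcondition !(z + 7 > -2) must hold; in canonical form it is !(z > -9).
Before b := 2*y + v + 6: !(z > -9)
Then branch requires j + y >= 8 && (!(z > -9)); else branch requires 3*b != 9 && (!(z > -9)).
Before the if: ((z < 8 && 2*z < -7) ==> (j + y >= 8 && (!(z > -9)))) && ((!(z < 8 && 2*z < -7)) ==> (3*b != 9 && (!(z > -9))))
Before z := y - 2: ((y < 10 && 2*y < -3) ==> (j + y >= 8 && (!(y > -7)))) && ((!(y < 10 && 2*y < -3)) ==> (3*b != 9 && (!(y > -7))))
Before j := j + j + 3: ((y < 10 && 2*y < -3) ==> (2*j + y >= 5 && (!(y > -7)))) && ((!(y < 10 && 2*y < -3)) ==> (3*b != 9 && (!(y > -7))))
Answer: WP = ((y < 10 && 2*y < -3) ==> (2*j + y >= 5 && (!(y > -7)))) && ((!(y < 10 && 2*y < -3)) ==> (3*b != 9 && (!(y > -7))))


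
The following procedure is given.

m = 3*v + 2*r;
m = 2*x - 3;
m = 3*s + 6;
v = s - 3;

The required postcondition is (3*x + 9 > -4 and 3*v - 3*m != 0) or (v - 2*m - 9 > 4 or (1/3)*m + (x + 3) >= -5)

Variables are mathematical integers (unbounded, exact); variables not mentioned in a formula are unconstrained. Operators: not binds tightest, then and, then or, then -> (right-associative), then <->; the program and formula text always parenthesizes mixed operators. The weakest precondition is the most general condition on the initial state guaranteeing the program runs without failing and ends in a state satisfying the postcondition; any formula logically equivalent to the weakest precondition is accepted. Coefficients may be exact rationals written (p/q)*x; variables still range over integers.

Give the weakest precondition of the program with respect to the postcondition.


Working backward. After the program, the postcondition (3*x + 9 > -4 and 3*v - 3*m != 0) or (v - 2*m - 9 > 4 or (1/3)*m + (x + 3) >= -5) must hold; in canonical form it is (3*x > -13 and 3*v != 3*m) or v > 2*m + 13 or (1/3)*m + x >= -8.
Before v := s - 3: (3*x > -13 and 3*s != 3*m + 9) or s > 2*m + 16 or (1/3)*m + x >= -8
Before m := 3*s + 6: (3*x > -13 and 6*s != -27) or 5*s < -28 or s + x >= -10
Before m := 2*x - 3: (3*x > -13 and 6*s != -27) or 5*s < -28 or s + x >= -10
Before m := 3*v + 2*r: (3*x > -13 and 6*s != -27) or 5*s < -28 or s + x >= -10
Answer: WP = (3*x > -13 and 6*s != -27) or 5*s < -28 or s + x >= -10


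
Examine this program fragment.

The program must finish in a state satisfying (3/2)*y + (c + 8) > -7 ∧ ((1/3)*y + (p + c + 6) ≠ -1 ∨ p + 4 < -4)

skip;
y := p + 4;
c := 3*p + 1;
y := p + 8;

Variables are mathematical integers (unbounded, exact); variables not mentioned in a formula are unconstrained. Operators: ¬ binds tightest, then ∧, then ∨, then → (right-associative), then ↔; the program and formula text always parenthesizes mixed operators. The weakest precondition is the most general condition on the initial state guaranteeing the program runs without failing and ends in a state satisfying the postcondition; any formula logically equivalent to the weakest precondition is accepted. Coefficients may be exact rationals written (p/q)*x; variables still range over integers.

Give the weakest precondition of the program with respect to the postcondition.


Working backward. After the program, the postcondition (3/2)*y + (c + 8) > -7 ∧ ((1/3)*y + (p + c + 6) ≠ -1 ∨ p + 4 < -4) must hold; in canonical form it is c + (3/2)*y > -15 ∧ (c + p + (1/3)*y ≠ -7 ∨ p < -8).
Before y := p + 8: c + (3/2)*p > -27 ∧ (c + (4/3)*p ≠ -29/3 ∨ p < -8)
Before c := 3*p + 1: (9/2)*p > -28 ∧ ((13/3)*p ≠ -32/3 ∨ p < -8)
Before y := p + 4: (9/2)*p > -28 ∧ ((13/3)*p ≠ -32/3 ∨ p < -8)
Before skip: (9/2)*p > -28 ∧ ((13/3)*p ≠ -32/3 ∨ p < -8)
Answer: WP = (9/2)*p > -28 ∧ ((13/3)*p ≠ -32/3 ∨ p < -8)


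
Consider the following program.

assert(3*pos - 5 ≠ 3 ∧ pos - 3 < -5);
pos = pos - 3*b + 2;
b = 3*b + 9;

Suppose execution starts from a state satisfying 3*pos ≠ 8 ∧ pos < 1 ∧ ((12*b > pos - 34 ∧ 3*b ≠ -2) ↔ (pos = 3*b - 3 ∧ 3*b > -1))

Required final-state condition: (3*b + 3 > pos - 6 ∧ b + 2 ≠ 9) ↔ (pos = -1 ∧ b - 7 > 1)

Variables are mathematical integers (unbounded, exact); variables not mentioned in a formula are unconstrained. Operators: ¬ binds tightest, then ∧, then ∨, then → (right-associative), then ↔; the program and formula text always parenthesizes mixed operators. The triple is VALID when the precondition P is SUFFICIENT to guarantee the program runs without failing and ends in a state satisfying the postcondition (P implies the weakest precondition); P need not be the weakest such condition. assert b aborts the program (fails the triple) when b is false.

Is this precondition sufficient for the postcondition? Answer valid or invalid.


Working backward. After the program, the postcondition (3*b + 3 > pos - 6 ∧ b + 2 ≠ 9) ↔ (pos = -1 ∧ b - 7 > 1) must hold; in canonical form it is (3*b > pos - 9 ∧ b ≠ 7) ↔ (pos = -1 ∧ b > 8).
Before b := 3*b + 9: (9*b > pos - 36 ∧ 3*b ≠ -2) ↔ (pos = -1 ∧ 3*b > -1)
Before pos := pos - 3*b + 2: (12*b > pos - 34 ∧ 3*b ≠ -2) ↔ (pos = 3*b - 3 ∧ 3*b > -1)
Before assert 3*pos - 5 ≠ 3 ∧ pos - 3 < -5: 3*pos ≠ 8 ∧ pos < -2 ∧ ((12*b > pos - 34 ∧ 3*b ≠ -2) ↔ (pos = 3*b - 3 ∧ 3*b > -1))
The weakest precondition is 3*pos ≠ 8 ∧ pos < -2 ∧ ((12*b > pos - 34 ∧ 3*b ≠ -2) ↔ (pos = 3*b - 3 ∧ 3*b > -1)).
Check whether 3*pos ≠ 8 ∧ pos < 1 ∧ ((12*b > pos - 34 ∧ 3*b ≠ -2) ↔ (pos = 3*b - 3 ∧ 3*b > -1)) implies it.
Countermodel: at the initial state b = 1, pos = 0, the precondition holds but the weakest precondition fails.
Answer: invalid
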